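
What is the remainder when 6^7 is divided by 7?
Using Fermat: 6^{6} ≡ 1 mod 7. 7 ≡ 1 mod 6. So 6^{7} ≡ 6^{1} ≡ 6 mod 7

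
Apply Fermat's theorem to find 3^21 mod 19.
By Fermat: 3^{18} ≡ 1 mod 19. So 3^{21} = 3^{18} · 3^{3} ≡ 3^{3} ≡ 8 mod 19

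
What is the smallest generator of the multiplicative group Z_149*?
g = 2. Powers: [2, 4, 8, 16, 32, 64, 128, ...] generates all 148 non-zero residues.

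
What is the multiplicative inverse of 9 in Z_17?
Since 17 is prime, by Fermat 9^(-1) ≡ 9^{15} ≡ 2 (mod 17). Verify: 9 × 2 = 18 ≡ 1 (mod 17)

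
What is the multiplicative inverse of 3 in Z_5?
Since 5 is prime, by Fermat 3^(-1) ≡ 3^{3} ≡ 2 (mod 5). Verify: 3 × 2 = 6 ≡ 1 (mod 5)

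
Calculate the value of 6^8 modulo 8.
By repeated squaring mod 8: 6^{1}≡6, 6^{2}≡4, 6^{4}≡0, 6^{8}≡0. So 6^{8} ≡ 0 mod 8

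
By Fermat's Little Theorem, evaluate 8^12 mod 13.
By Fermat's Little Theorem, 8^{12} ≡ 1 mod 13 since 13 is prime and gcd(8, 13) = 1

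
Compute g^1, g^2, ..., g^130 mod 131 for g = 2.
2^1, 2^2, ..., 2^{130} mod 131: [2, 4, 8, 16, 32, 64, 128, 125, 119, 107, 83, 35, 70, 9, 18, 36, 72, 13, 26, 52, 104, 77, 23, 46, 92, 53, 106, 81, 31, 62, 124, 117, 103, 75, 19, 38, 76, 21, 42, 84, 37, 74, 17, 34, 68, 5, 10, 20, 40, 80, 29, 58, 116, 101, 71, 11, 22, 44, 88, 45, 90, 49, 98, 65, 130, 129, 127, 123, 115, 99, 67, 3, 6, 12, 24, 48, 96, 61, 122, 113, 95, 59, 118, 105, 79, 27, 54, 108, 85, 39, 78, 25, 50, 100, 69, 7, 14, 28, 56, 112, 93, 55, 110, 89, 47, 94, 57, 114, 97, 63, 126, 121, 111, 91, 51, 102, 73, 15, 30, 60, 120, 109, 87, 43, 86, 41, 82, 33, 66, 1]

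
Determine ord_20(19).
Powers of 19 mod 20: 19^1≡19, 19^2≡1. Order = 2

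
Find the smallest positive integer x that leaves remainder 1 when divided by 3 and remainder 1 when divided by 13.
M = 3 × 13 = 39. M₁ = 13, y₁ ≡ 1 (mod 3). M₂ = 3, y₂ ≡ 9 (mod 13). x = 1×13×1 + 1×3×9 ≡ 1 (mod 39)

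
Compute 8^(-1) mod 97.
Since 97 is prime, by Fermat 8^(-1) ≡ 8^{95} ≡ 85 mod 97. Verify: 8 × 85 = 680 ≡ 1 mod 97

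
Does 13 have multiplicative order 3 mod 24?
Powers of 13 mod 24: 13^1≡13, 13^2≡1. Already 13^2≡1, so the order is 2 < 3. No, the actual order is 2.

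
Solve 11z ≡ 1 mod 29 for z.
Since 29 is prime, by Fermat 11^(-1) ≡ 11^{27} ≡ 8 mod 29. Verify: 11 × 8 = 88 ≡ 1 mod 29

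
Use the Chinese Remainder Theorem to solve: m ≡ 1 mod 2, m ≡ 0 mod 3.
M = 2 × 3 = 6. M₁ = 3, y₁ ≡ 1 mod 2. M₂ = 2, y₂ ≡ 2 mod 3. m = 1×3×1 + 0×2×2 ≡ 3 mod 6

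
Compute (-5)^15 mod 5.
By repeated squaring mod 5: (-5)^{1}≡0, (-5)^{2}≡0, (-5)^{4}≡0, (-5)^{8}≡0. Then (-5)^{15} = (-5)^{8+4+2+1} ≡ 0 × 0 × 0 × 0 ≡ 0 mod 5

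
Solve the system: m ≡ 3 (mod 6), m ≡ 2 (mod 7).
M = 6 × 7 = 42. M₁ = 7, y₁ ≡ 1 (mod 6). M₂ = 6, y₂ ≡ 6 (mod 7). m = 3×7×1 + 2×6×6 ≡ 9 (mod 42)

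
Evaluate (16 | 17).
(16/17) = 16^{8} mod 17 = 1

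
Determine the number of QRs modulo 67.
The squaring map on Z_67* is 2-to-1, so there are (66)/2 = 33 QRs.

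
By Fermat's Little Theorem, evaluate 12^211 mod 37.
By Fermat: 12^{36} ≡ 1 mod 37. 211 ≡ 31 mod 36. So 12^{211} ≡ 12^{31} ≡ 16 mod 37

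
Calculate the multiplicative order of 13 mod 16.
Powers of 13 mod 16: 13^1≡13, 13^2≡9, 13^3≡5, 13^4≡1. So the order of 13 is 4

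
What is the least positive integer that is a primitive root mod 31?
g = 3. For each prime q|30: 3^{15}≡30, 3^{10}≡25, 3^{6}≡16, none ≡ 1, so ord_31(3) = 30 and 3 is a primitive root.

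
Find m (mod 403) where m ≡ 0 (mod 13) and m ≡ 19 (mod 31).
M = 13 × 31 = 403. M₁ = 31, y₁ ≡ 8 (mod 13). M₂ = 13, y₂ ≡ 12 (mod 31). m = 0×31×8 + 19×13×12 ≡ 143 (mod 403)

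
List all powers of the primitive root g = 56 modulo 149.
56^1, 56^2, ..., 56^{148} mod 149: [56, 7, 94, 49, 62, 45, 136, 17, 58, 119, 108, 88, 11, 20, 77, 140, 92, 86, 48, 6, 38, 42, 117, 145, 74, 121, 71, 102, 50, 118, 52, 81, 66, 120, 15, 95, 105, 69, 139, 36, 79, 103, 106, 125, 146, 130, 128, 16, 2, 112, 14, 39, 98, 124, 90, 123, 34, 116, 89, 67, 27, 22, 40, 5, 131, 35, 23, 96, 12, 76, 84, 85, 141, 148, 93, 142, 55, 100, 87, 104, 13, 132, 91, 30, 41, 61, 138, 129, 72, 9, 57, 63, 101, 143, 111, 107, 32, 4, 75, 28, 78, 47, 99, 31, 97, 68, 83, 29, 134, 54, 44, 80, 10, 113, 70, 46, 43, 24, 3, 19, 21, 133, 147, 37, 135, 110, 51, 25, 59, 26, 115, 33, 60, 82, 122, 127, 109, 144, 18, 114, 126, 53, 137, 73, 65, 64, 8, 1]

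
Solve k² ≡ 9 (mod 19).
The square roots of 9 mod 19 are 16 and 3. Verify: 16² = 256 ≡ 9 (mod 19)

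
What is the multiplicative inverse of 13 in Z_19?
Since 19 is prime, by Fermat 13^(-1) ≡ 13^{17} ≡ 3 (mod 19). Verify: 13 × 3 = 39 ≡ 1 (mod 19)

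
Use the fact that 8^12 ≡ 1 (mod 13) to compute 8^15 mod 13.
By Fermat: 8^{12} ≡ 1 (mod 13). So 8^{15} = 8^{12} · 8^{3} ≡ 8^{3} ≡ 5 (mod 13)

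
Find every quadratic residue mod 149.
QRs mod 149: {1, 4, 5, 6, 7, 9, 16, 17, 19, 20, 22, 24, 25, 26, 28, 29, 30, 31, 33, 35, 36, 37, 39, 42, 45, 46, 47, 49, 53, 54, 61, 63, 64, 67, 68, 69, 73, 76, 80, 81, 82, 85, 86, 88, 95, 96, 100, 102, 103, 104, 107, 110, 112, 113, 114, 116, 118, 119, 120, 121, 123, 124, 125, 127, 129, 130, 132, 133, 140, 142, 143, 144, 145, 148}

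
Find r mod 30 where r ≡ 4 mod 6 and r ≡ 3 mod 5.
M = 6 × 5 = 30. M₁ = 5, y₁ ≡ 5 mod 6. M₂ = 6, y₂ ≡ 1 mod 5. r = 4×5×5 + 3×6×1 ≡ 28 mod 30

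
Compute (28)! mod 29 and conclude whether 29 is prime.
(28)! mod 29 = 28. Since 28 ≡ -1 mod 29, 29 is prime.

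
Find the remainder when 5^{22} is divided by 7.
By Fermat: 5^{6} ≡ 1 (mod 7). 22 = 3×6 + 4. So 5^{22} ≡ 5^{4} ≡ 2 (mod 7)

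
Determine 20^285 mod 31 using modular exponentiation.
Using Fermat: 20^{30} ≡ 1 mod 31. 285 ≡ 15 mod 30. So 20^{285} ≡ 20^{15} ≡ 1 mod 31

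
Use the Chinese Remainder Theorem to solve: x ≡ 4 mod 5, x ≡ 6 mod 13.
M = 5 × 13 = 65. M₁ = 13, y₁ ≡ 2 mod 5. M₂ = 5, y₂ ≡ 8 mod 13. x = 4×13×2 + 6×5×8 ≡ 19 mod 65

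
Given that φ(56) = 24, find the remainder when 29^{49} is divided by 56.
By Euler: 29^{24} ≡ 1 (mod 56) since gcd(29, 56) = 1. 49 = 2×24 + 1. So 29^{49} ≡ 29^{1} ≡ 29 (mod 56)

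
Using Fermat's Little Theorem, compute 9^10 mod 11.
By Fermat's Little Theorem, 9^{10} ≡ 1 mod 11 since 11 is prime and gcd(9, 11) = 1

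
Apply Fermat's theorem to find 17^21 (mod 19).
By Fermat: 17^{18} ≡ 1 (mod 19). So 17^{21} = 17^{18} · 17^{3} ≡ 17^{3} ≡ 11 (mod 19)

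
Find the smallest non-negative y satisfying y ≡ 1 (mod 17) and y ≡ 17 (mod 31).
M = 17 × 31 = 527. M₁ = 31, y₁ ≡ 11 (mod 17). M₂ = 17, y₂ ≡ 11 (mod 31). y = 1×31×11 + 17×17×11 ≡ 358 (mod 527)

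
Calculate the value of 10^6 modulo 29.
By repeated squaring (mod 29): 10^{1}≡10, 10^{2}≡13, 10^{4}≡24. Then 10^{6} = 10^{4+2} ≡ 24 × 13 ≡ 22 (mod 29)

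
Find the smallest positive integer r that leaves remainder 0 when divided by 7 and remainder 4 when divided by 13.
M = 7 × 13 = 91. M₁ = 13, y₁ ≡ 6 (mod 7). M₂ = 7, y₂ ≡ 2 (mod 13). r = 0×13×6 + 4×7×2 ≡ 56 (mod 91)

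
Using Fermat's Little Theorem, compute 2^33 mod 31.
By Fermat: 2^{30} ≡ 1 mod 31. So 2^{33} = 2^{30} · 2^{3} ≡ 2^{3} ≡ 8 mod 31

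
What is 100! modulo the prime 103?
(102)! = (100)! × (101) × (102) ≡ -1 mod 103. So (100)! ≡ -1 × [(102)(101)]^(-1) ≡ 51 mod 103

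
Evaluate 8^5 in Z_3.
Using Fermat: 8^{2} ≡ 1 (mod 3). 5 ≡ 1 (mod 2). So 8^{5} ≡ 8^{1} ≡ 2 (mod 3)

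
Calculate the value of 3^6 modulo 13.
By repeated squaring (mod 13): 3^{1}≡3, 3^{2}≡9, 3^{4}≡3. Then 3^{6} = 3^{4+2} ≡ 3 × 9 ≡ 1 (mod 13)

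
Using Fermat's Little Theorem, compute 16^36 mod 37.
By Fermat's Little Theorem, 16^{36} ≡ 1 (mod 37) since 37 is prime and gcd(16, 37) = 1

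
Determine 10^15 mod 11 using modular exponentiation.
Using Fermat: 10^{10} ≡ 1 (mod 11). 15 ≡ 5 (mod 10). So 10^{15} ≡ 10^{5} ≡ 10 (mod 11)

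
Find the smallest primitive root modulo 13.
g = 2. Powers: [2, 4, 8, 3, 6, 12, 11, ...] generates all 12 non-zero residues.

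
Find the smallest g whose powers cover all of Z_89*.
g = 3. For each prime q|88: 3^{44}≡88, 3^{8}≡64, none ≡ 1, so ord_89(3) = 88 and 3 is a primitive root.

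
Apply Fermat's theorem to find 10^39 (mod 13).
By Fermat: 10^{12} ≡ 1 (mod 13). 39 = 3×12 + 3. So 10^{39} ≡ 10^{3} ≡ 12 (mod 13)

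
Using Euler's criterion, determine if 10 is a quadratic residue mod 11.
By Euler's criterion: 10^{5} ≡ 10 mod 11. Since this equals -1 (≡ 10), 10 is not a QR.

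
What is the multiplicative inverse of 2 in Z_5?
Since 5 is prime, by Fermat 2^(-1) ≡ 2^{3} ≡ 3 mod 5. Verify: 2 × 3 = 6 ≡ 1 mod 5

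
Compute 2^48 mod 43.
Using Fermat: 2^{42} ≡ 1 (mod 43). 48 ≡ 6 (mod 42). So 2^{48} ≡ 2^{6} ≡ 21 (mod 43)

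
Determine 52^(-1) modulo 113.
Since 113 is prime, by Fermat 52^(-1) ≡ 52^{111} ≡ 50 mod 113. Verify: 52 × 50 = 2600 ≡ 1 mod 113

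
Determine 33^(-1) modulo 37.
Since 37 is prime, by Fermat 33^(-1) ≡ 33^{35} ≡ 9 (mod 37). Verify: 33 × 9 = 297 ≡ 1 (mod 37)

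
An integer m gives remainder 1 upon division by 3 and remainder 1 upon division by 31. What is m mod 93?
M = 3 × 31 = 93. M₁ = 31, y₁ ≡ 1 mod 3. M₂ = 3, y₂ ≡ 21 mod 31. m = 1×31×1 + 1×3×21 ≡ 1 mod 93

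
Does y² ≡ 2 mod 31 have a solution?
By Euler's criterion: 2^{15} ≡ 1 mod 31. Since this equals 1, 2 is a QR.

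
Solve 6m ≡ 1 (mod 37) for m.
Since 37 is prime, by Fermat 6^(-1) ≡ 6^{35} ≡ 31 (mod 37). Verify: 6 × 31 = 186 ≡ 1 (mod 37)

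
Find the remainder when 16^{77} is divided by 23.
By Fermat: 16^{22} ≡ 1 (mod 23). 77 = 3×22 + 11. So 16^{77} ≡ 16^{11} ≡ 1 (mod 23)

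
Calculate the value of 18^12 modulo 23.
By repeated squaring mod 23: 18^{1}≡18, 18^{2}≡2, 18^{4}≡4, 18^{8}≡16. Then 18^{12} = 18^{8+4} ≡ 16 × 4 ≡ 18 mod 23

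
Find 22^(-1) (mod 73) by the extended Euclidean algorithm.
Extended GCD: 22(10) + 73(-3) = 1. So 22^(-1) ≡ 10 (mod 73). Verify: 22 × 10 = 220 ≡ 1 (mod 73)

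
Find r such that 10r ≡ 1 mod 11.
Since 11 is prime, by Fermat 10^(-1) ≡ 10^{9} ≡ 10 mod 11. Verify: 10 × 10 = 100 ≡ 1 mod 11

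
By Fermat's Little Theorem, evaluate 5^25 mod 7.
By Fermat: 5^{6} ≡ 1 (mod 7). 25 = 4×6 + 1. So 5^{25} ≡ 5^{1} ≡ 5 (mod 7)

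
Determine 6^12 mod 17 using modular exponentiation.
By repeated squaring (mod 17): 6^{1}≡6, 6^{2}≡2, 6^{4}≡4, 6^{8}≡16. Then 6^{12} = 6^{8+4} ≡ 16 × 4 ≡ 13 (mod 17)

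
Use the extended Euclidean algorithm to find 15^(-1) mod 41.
Extended GCD: 15(11) + 41(-4) = 1. So 15^(-1) ≡ 11 mod 41. Verify: 15 × 11 = 165 ≡ 1 mod 41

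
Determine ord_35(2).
Powers of 2 mod 35: 2^1≡2, 2^2≡4, 2^3≡8, 2^4≡16, 2^5≡32, 2^6≡29, 2^7≡23, 2^8≡11, 2^9≡22, 2^10≡9, 2^11≡18, 2^12≡1. Order = 12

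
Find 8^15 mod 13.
Using Fermat: 8^{12} ≡ 1 mod 13. 15 ≡ 3 mod 12. So 8^{15} ≡ 8^{3} ≡ 5 mod 13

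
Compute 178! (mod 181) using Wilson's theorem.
(180)! = (178)! × (179) × (180) ≡ -1 (mod 181). So (178)! ≡ -1 × [(180)(179)]^(-1) ≡ 90 (mod 181)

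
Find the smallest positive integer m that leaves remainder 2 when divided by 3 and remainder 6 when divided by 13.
M = 3 × 13 = 39. M₁ = 13, y₁ ≡ 1 (mod 3). M₂ = 3, y₂ ≡ 9 (mod 13). m = 2×13×1 + 6×3×9 ≡ 32 (mod 39)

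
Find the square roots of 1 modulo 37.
The square roots of 1 mod 37 are 1 and 36. Verify: 1² = 1 ≡ 1 mod 37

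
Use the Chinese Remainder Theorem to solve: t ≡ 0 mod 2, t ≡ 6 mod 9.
M = 2 × 9 = 18. M₁ = 9, y₁ ≡ 1 mod 2. M₂ = 2, y₂ ≡ 5 mod 9. t = 0×9×1 + 6×2×5 ≡ 6 mod 18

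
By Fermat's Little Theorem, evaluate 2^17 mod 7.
By Fermat: 2^{6} ≡ 1 (mod 7). 17 = 2×6 + 5. So 2^{17} ≡ 2^{5} ≡ 4 (mod 7)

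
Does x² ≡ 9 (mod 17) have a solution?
By Euler's criterion: 9^{8} ≡ 1 (mod 17). Since this equals 1, 9 is a QR.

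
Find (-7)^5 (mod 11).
By repeated squaring (mod 11): (-7)^{1}≡4, (-7)^{2}≡5, (-7)^{4}≡3. Then (-7)^{5} = (-7)^{4+1} ≡ 3 × 4 ≡ 1 (mod 11)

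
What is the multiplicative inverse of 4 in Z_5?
Since 5 is prime, by Fermat 4^(-1) ≡ 4^{3} ≡ 4 (mod 5). Verify: 4 × 4 = 16 ≡ 1 (mod 5)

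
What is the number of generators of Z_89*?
A prime p has φ(p-1) primitive roots; here φ(88) = 40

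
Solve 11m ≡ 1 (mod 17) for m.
Since 17 is prime, by Fermat 11^(-1) ≡ 11^{15} ≡ 14 (mod 17). Verify: 11 × 14 = 154 ≡ 1 (mod 17)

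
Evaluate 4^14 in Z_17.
By repeated squaring (mod 17): 4^{1}≡4, 4^{2}≡16, 4^{4}≡1, 4^{8}≡1. Then 4^{14} = 4^{8+4+2} ≡ 1 × 1 × 16 ≡ 16 (mod 17)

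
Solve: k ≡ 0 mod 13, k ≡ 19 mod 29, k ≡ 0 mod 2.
M = 13 × 29 × 2 = 754. M₁ = 58, y₁ ≡ 11 mod 13. M₂ = 26, y₂ ≡ 19 mod 29. M₃ = 377, y₃ ≡ 1 mod 2. k = 0×58×11 + 19×26×19 + 0×377×1 ≡ 338 mod 754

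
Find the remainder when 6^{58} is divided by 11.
By Fermat: 6^{10} ≡ 1 mod 11. 58 = 5×10 + 8. So 6^{58} ≡ 6^{8} ≡ 4 mod 11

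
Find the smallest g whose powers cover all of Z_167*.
g = 5. Powers: [5, 25, 125, 124, 119, 94, 136, 12, 60, ...] generates all 166 non-zero residues.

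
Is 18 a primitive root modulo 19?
18^{2} ≡ 1 mod 19 and 2 < 18, so ord_19(18) = 2 ≠ 18 and 18 is not a primitive root.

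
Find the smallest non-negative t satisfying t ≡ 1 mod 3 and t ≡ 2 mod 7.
M = 3 × 7 = 21. M₁ = 7, y₁ ≡ 1 mod 3. M₂ = 3, y₂ ≡ 5 mod 7. t = 1×7×1 + 2×3×5 ≡ 16 mod 21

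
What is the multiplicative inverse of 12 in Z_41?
Since 41 is prime, by Fermat 12^(-1) ≡ 12^{39} ≡ 24 (mod 41). Verify: 12 × 24 = 288 ≡ 1 (mod 41)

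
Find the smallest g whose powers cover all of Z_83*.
g = 2. For each prime q|82: 2^{41}≡82, 2^{2}≡4, none ≡ 1, so ord_83(2) = 82 and 2 is a primitive root.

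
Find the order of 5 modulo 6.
Powers of 5 mod 6: 5^1≡5, 5^2≡1. Order = 2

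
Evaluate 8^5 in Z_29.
By repeated squaring mod 29: 8^{1}≡8, 8^{2}≡6, 8^{4}≡7. Then 8^{5} = 8^{4+1} ≡ 7 × 8 ≡ 27 mod 29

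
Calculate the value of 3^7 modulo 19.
By repeated squaring mod 19: 3^{1}≡3, 3^{2}≡9, 3^{4}≡5. Then 3^{7} = 3^{4+2+1} ≡ 5 × 9 × 3 ≡ 2 mod 19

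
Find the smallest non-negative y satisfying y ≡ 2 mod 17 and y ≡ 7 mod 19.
M = 17 × 19 = 323. M₁ = 19, y₁ ≡ 9 mod 17. M₂ = 17, y₂ ≡ 9 mod 19. y = 2×19×9 + 7×17×9 ≡ 121 mod 323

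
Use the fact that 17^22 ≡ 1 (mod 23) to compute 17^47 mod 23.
By Fermat: 17^{22} ≡ 1 (mod 23). 47 = 2×22 + 3. So 17^{47} ≡ 17^{3} ≡ 14 (mod 23)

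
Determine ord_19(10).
Powers of 10 mod 19: 10^1≡10, 10^2≡5, 10^3≡12, 10^4≡6, 10^5≡3, 10^6≡11, 10^7≡15, 10^8≡17, 10^9≡18, 10^10≡9, 10^11≡14, 10^12≡7, 10^13≡13, 10^14≡16, 10^15≡8, 10^16≡4, 10^17≡2, 10^18≡1. So the order of 10 is 18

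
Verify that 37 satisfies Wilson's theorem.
(36)! mod 37 = 36. Since this equals -1 (mod 37), Wilson confirms 37 is prime.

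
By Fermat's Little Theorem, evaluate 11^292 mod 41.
By Fermat: 11^{40} ≡ 1 (mod 41). 292 ≡ 12 (mod 40). So 11^{292} ≡ 11^{12} ≡ 23 (mod 41)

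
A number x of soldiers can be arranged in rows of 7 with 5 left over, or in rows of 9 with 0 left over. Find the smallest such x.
M = 7 × 9 = 63. M₁ = 9, y₁ ≡ 4 mod 7. M₂ = 7, y₂ ≡ 4 mod 9. x = 5×9×4 + 0×7×4 ≡ 54 mod 63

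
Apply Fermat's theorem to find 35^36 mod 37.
By Fermat's Little Theorem, 35^{36} ≡ 1 mod 37 since 37 is prime and gcd(35, 37) = 1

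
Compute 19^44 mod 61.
By repeated squaring mod 61: 19^{1}≡19, 19^{2}≡56, 19^{4}≡25, 19^{8}≡15, 19^{16}≡42, 19^{32}≡56. Then 19^{44} = 19^{32+8+4} ≡ 56 × 15 × 25 ≡ 16 mod 61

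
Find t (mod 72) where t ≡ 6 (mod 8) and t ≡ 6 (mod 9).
M = 8 × 9 = 72. M₁ = 9, y₁ ≡ 1 (mod 8). M₂ = 8, y₂ ≡ 8 (mod 9). t = 6×9×1 + 6×8×8 ≡ 6 (mod 72)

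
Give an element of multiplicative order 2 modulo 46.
45 has order 2 mod 46 since 45^{2} ≡ 1 mod 46 and no smaller power works.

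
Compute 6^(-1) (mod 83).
Since 83 is prime, by Fermat 6^(-1) ≡ 6^{81} ≡ 14 (mod 83). Verify: 6 × 14 = 84 ≡ 1 (mod 83)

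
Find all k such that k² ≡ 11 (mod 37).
The square roots of 11 mod 37 are 23 and 14. Verify: 23² = 529 ≡ 11 (mod 37)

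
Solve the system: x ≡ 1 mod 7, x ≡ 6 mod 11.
M = 7 × 11 = 77. M₁ = 11, y₁ ≡ 2 mod 7. M₂ = 7, y₂ ≡ 8 mod 11. x = 1×11×2 + 6×7×8 ≡ 50 mod 77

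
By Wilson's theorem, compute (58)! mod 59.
By Wilson's theorem, (58)! ≡ -1 ≡ 58 mod 59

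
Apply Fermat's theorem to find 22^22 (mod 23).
By Fermat's Little Theorem, 22^{22} ≡ 1 (mod 23) since 23 is prime and gcd(22, 23) = 1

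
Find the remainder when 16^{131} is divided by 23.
By Fermat: 16^{22} ≡ 1 mod 23. 131 = 5×22 + 21. So 16^{131} ≡ 16^{21} ≡ 13 mod 23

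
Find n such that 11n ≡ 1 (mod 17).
Since 17 is prime, by Fermat 11^(-1) ≡ 11^{15} ≡ 14 (mod 17). Verify: 11 × 14 = 154 ≡ 1 (mod 17)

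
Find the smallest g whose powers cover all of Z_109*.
g = 6. For each prime q|108: 6^{54}≡108, 6^{36}≡63, none ≡ 1, so ord_109(6) = 108 and 6 is a primitive root.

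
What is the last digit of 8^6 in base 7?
Using Fermat: 8^{6} ≡ 1 mod 7. 6 ≡ 0 mod 6. So 8^{6} ≡ 8^{0} ≡ 1 mod 7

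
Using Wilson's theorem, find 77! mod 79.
(78)! = (77)! × (78) ≡ -1 mod 79. So (77)! ≡ -1 × (78)^(-1) ≡ (-1)×(-1) = 1 mod 79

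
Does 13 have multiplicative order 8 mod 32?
Powers of 13 mod 32: 13^1≡13, 13^2≡9, 13^3≡21, 13^4≡17, 13^5≡29, 13^6≡25, 13^7≡5, 13^8≡1. First k with 13^k≡1 is k=8. Yes, ord_32(13) = 8.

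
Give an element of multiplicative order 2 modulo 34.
33 has order 2 mod 34 since 33^{2} ≡ 1 (mod 34) and no smaller power works.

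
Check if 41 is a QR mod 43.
By Euler's criterion: 41^{21} ≡ 1 mod 43. Since this equals 1, 41 is a QR.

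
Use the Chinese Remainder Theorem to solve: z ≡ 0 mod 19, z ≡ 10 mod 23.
M = 19 × 23 = 437. M₁ = 23, y₁ ≡ 5 mod 19. M₂ = 19, y₂ ≡ 17 mod 23. z = 0×23×5 + 10×19×17 ≡ 171 mod 437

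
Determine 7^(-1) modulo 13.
Since 13 is prime, by Fermat 7^(-1) ≡ 7^{11} ≡ 2 mod 13. Verify: 7 × 2 = 14 ≡ 1 mod 13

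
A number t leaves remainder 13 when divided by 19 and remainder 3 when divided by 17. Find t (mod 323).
M = 19 × 17 = 323. M₁ = 17, y₁ ≡ 9 (mod 19). M₂ = 19, y₂ ≡ 9 (mod 17). t = 13×17×9 + 3×19×9 ≡ 241 (mod 323)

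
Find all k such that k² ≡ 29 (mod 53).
The square roots of 29 mod 53 are 33 and 20. Verify: 33² = 1089 ≡ 29 (mod 53)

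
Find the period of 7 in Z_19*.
Powers of 7 mod 19: 7^1≡7, 7^2≡11, 7^3≡1. So the order of 7 is 3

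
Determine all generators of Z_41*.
There are φ(40) = 16 primitive roots mod 41: {6, 7, 11, 12, 13, 15, 17, 19, 22, 24, 26, 28, 29, 30, 34, 35}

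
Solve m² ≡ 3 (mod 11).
The square roots of 3 mod 11 are 5 and 6. Verify: 5² = 25 ≡ 3 (mod 11)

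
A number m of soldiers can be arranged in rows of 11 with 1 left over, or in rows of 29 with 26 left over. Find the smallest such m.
M = 11 × 29 = 319. M₁ = 29, y₁ ≡ 8 mod 11. M₂ = 11, y₂ ≡ 8 mod 29. m = 1×29×8 + 26×11×8 ≡ 287 mod 319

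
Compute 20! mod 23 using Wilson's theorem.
(22)! = (20)! × (21) × (22) ≡ -1 mod 23. So (20)! ≡ -1 × [(22)(21)]^(-1) ≡ 11 mod 23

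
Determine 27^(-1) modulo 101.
Since 101 is prime, by Fermat 27^(-1) ≡ 27^{99} ≡ 15 mod 101. Verify: 27 × 15 = 405 ≡ 1 mod 101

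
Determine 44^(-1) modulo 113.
Since 113 is prime, by Fermat 44^(-1) ≡ 44^{111} ≡ 18 (mod 113). Verify: 44 × 18 = 792 ≡ 1 (mod 113)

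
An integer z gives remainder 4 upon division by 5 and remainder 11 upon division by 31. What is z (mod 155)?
M = 5 × 31 = 155. M₁ = 31, y₁ ≡ 1 (mod 5). M₂ = 5, y₂ ≡ 25 (mod 31). z = 4×31×1 + 11×5×25 ≡ 104 (mod 155)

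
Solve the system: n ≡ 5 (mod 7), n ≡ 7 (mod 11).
M = 7 × 11 = 77. M₁ = 11, y₁ ≡ 2 (mod 7). M₂ = 7, y₂ ≡ 8 (mod 11). n = 5×11×2 + 7×7×8 ≡ 40 (mod 77)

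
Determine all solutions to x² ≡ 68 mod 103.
The square roots of 68 mod 103 are 58 and 45. Verify: 58² = 3364 ≡ 68 mod 103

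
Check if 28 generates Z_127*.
28^{18} ≡ 1 (mod 127) and 18 < 126, so ord_127(28) = 18 ≠ 126 and 28 is not a primitive root.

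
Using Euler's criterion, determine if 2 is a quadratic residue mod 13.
By Euler's criterion: 2^{6} ≡ 12 mod 13. Since this equals -1 (≡ 12), 2 is not a QR.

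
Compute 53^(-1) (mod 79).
Since 79 is prime, by Fermat 53^(-1) ≡ 53^{77} ≡ 3 (mod 79). Verify: 53 × 3 = 159 ≡ 1 (mod 79)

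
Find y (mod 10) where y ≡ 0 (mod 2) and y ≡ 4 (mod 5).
M = 2 × 5 = 10. M₁ = 5, y₁ ≡ 1 (mod 2). M₂ = 2, y₂ ≡ 3 (mod 5). y = 0×5×1 + 4×2×3 ≡ 4 (mod 10)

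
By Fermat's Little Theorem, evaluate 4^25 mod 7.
By Fermat: 4^{6} ≡ 1 mod 7. 25 = 4×6 + 1. So 4^{25} ≡ 4^{1} ≡ 4 mod 7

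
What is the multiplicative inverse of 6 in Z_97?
Since 97 is prime, by Fermat 6^(-1) ≡ 6^{95} ≡ 81 mod 97. Verify: 6 × 81 = 486 ≡ 1 mod 97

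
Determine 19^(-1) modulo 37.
Since 37 is prime, by Fermat 19^(-1) ≡ 19^{35} ≡ 2 (mod 37). Verify: 19 × 2 = 38 ≡ 1 (mod 37)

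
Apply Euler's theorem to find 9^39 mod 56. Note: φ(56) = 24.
By Euler: 9^{24} ≡ 1 mod 56 since gcd(9, 56) = 1. 39 = 1×24 + 15. So 9^{39} ≡ 9^{15} ≡ 1 mod 56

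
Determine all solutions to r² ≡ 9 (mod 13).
The square roots of 9 mod 13 are 3 and 10. Verify: 3² = 9 ≡ 9 (mod 13)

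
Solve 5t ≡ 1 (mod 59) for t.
Since 59 is prime, by Fermat 5^(-1) ≡ 5^{57} ≡ 12 (mod 59). Verify: 5 × 12 = 60 ≡ 1 (mod 59)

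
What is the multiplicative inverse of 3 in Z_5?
Since 5 is prime, by Fermat 3^(-1) ≡ 3^{3} ≡ 2 (mod 5). Verify: 3 × 2 = 6 ≡ 1 (mod 5)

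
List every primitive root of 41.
There are φ(40) = 16 primitive roots mod 41: {6, 7, 11, 12, 13, 15, 17, 19, 22, 24, 26, 28, 29, 30, 34, 35}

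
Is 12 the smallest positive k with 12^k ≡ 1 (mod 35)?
Powers of 12 mod 35: 12^1≡12, 12^2≡4, 12^3≡13, 12^4≡16, 12^5≡17, 12^6≡29, 12^7≡33, 12^8≡11, 12^9≡27, 12^10≡9, 12^11≡3, 12^12≡1. First k with 12^k≡1 is k=12. Yes, ord_35(12) = 12.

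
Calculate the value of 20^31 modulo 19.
Using Fermat: 20^{18} ≡ 1 (mod 19). 31 ≡ 13 (mod 18). So 20^{31} ≡ 20^{13} ≡ 1 (mod 19)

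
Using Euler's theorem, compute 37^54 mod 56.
By Euler: 37^{24} ≡ 1 (mod 56) since gcd(37, 56) = 1. 54 = 2×24 + 6. So 37^{54} ≡ 37^{6} ≡ 1 (mod 56)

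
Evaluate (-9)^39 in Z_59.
By repeated squaring (mod 59): (-9)^{1}≡50, (-9)^{2}≡22, (-9)^{4}≡12, (-9)^{8}≡26, (-9)^{16}≡27, (-9)^{32}≡21. Then (-9)^{39} = (-9)^{32+4+2+1} ≡ 21 × 12 × 22 × 50 ≡ 18 (mod 59)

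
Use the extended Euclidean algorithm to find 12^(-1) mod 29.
Extended GCD: 12(-12) + 29(5) = 1. So 12^(-1) ≡ -12 ≡ 17 mod 29. Verify: 12 × 17 = 204 ≡ 1 mod 29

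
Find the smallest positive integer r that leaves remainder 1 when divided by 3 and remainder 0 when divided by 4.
M = 3 × 4 = 12. M₁ = 4, y₁ ≡ 1 (mod 3). M₂ = 3, y₂ ≡ 3 (mod 4). r = 1×4×1 + 0×3×3 ≡ 4 (mod 12)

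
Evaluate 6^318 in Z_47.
Using Fermat: 6^{46} ≡ 1 mod 47. 318 ≡ 42 mod 46. So 6^{318} ≡ 6^{42} ≡ 7 mod 47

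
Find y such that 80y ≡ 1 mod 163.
Since 163 is prime, by Fermat 80^(-1) ≡ 80^{161} ≡ 108 mod 163. Verify: 80 × 108 = 8640 ≡ 1 mod 163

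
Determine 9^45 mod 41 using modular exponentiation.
Using Fermat: 9^{40} ≡ 1 (mod 41). 45 ≡ 5 (mod 40). So 9^{45} ≡ 9^{5} ≡ 9 (mod 41)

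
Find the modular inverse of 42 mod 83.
Since 83 is prime, by Fermat 42^(-1) ≡ 42^{81} ≡ 2 mod 83. Verify: 42 × 2 = 84 ≡ 1 mod 83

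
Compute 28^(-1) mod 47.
Since 47 is prime, by Fermat 28^(-1) ≡ 28^{45} ≡ 42 mod 47. Verify: 28 × 42 = 1176 ≡ 1 mod 47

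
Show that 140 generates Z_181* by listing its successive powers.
140^1, 140^2, ..., 140^{180} mod 181: [140, 52, 40, 170, 89, 152, 103, 121, 107, 138, 134, 117, 90, 111, 155, 161, 96, 46, 105, 39, 30, 37, 112, 114, 32, 136, 35, 13, 10, 133, 158, 38, 71, 166, 72, 125, 124, 165, 113, 73, 84, 176, 24, 102, 162, 55, 98, 145, 28, 119, 8, 34, 54, 139, 93, 169, 130, 100, 63, 132, 18, 167, 31, 177, 164, 154, 21, 44, 6, 116, 131, 59, 115, 172, 7, 75, 2, 99, 104, 80, 159, 178, 123, 25, 61, 33, 95, 87, 53, 180, 41, 129, 141, 11, 92, 29, 78, 60, 74, 43, 47, 64, 91, 70, 26, 20, 85, 135, 76, 142, 151, 144, 69, 67, 149, 45, 146, 168, 171, 48, 23, 143, 110, 15, 109, 56, 57, 16, 68, 108, 97, 5, 157, 79, 19, 126, 83, 36, 153, 62, 173, 147, 127, 42, 88, 12, 51, 81, 118, 49, 163, 14, 150, 4, 17, 27, 160, 137, 175, 65, 50, 122, 66, 9, 174, 106, 179, 82, 77, 101, 22, 3, 58, 156, 120, 148, 86, 94, 128, 1]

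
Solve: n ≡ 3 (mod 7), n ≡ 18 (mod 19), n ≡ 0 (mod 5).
M = 7 × 19 × 5 = 665. M₁ = 95, y₁ ≡ 2 (mod 7). M₂ = 35, y₂ ≡ 6 (mod 19). M₃ = 133, y₃ ≡ 2 (mod 5). n = 3×95×2 + 18×35×6 + 0×133×2 ≡ 360 (mod 665)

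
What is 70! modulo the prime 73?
(72)! = (70)! × (71) × (72) ≡ -1 mod 73. So (70)! ≡ -1 × [(72)(71)]^(-1) ≡ 36 mod 73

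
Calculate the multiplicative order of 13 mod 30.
Powers of 13 mod 30: 13^1≡13, 13^2≡19, 13^3≡7, 13^4≡1. Order = 4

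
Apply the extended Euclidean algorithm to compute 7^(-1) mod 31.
Extended GCD: 7(9) + 31(-2) = 1. So 7^(-1) ≡ 9 (mod 31). Verify: 7 × 9 = 63 ≡ 1 (mod 31)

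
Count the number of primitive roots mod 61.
Number of primitive roots mod 61 = φ(p-1) = φ(60) = 16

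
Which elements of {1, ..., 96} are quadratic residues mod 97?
Quadratic residues modulo 97: {1, 2, 3, 4, 6, 8, 9, 11, 12, 16, 18, 22, 24, 25, 27, 31, 32, 33, 35, 36, 43, 44, 47, 48, 49, 50, 53, 54, 61, 62, 64, 65, 66, 70, 72, 73, 75, 79, 81, 85, 86, 88, 89, 91, 93, 94, 95, 96}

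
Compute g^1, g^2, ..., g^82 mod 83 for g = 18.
18^1, 18^2, ..., 18^{82} mod 83: [18, 75, 22, 64, 73, 69, 80, 29, 24, 17, 57, 30, 42, 9, 79, 11, 32, 78, 76, 40, 56, 12, 50, 70, 15, 21, 46, 81, 47, 16, 39, 38, 20, 28, 6, 25, 35, 49, 52, 23, 82, 65, 8, 61, 19, 10, 14, 3, 54, 59, 66, 26, 53, 41, 74, 4, 72, 51, 5, 7, 43, 27, 71, 33, 13, 68, 62, 37, 2, 36, 67, 44, 45, 63, 55, 77, 58, 48, 34, 31, 60, 1]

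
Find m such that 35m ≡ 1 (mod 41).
Since 41 is prime, by Fermat 35^(-1) ≡ 35^{39} ≡ 34 (mod 41). Verify: 35 × 34 = 1190 ≡ 1 (mod 41)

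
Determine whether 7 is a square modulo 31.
By Euler's criterion: 7^{15} ≡ 1 mod 31. Since this equals 1, 7 is a QR.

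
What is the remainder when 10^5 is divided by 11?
By repeated squaring (mod 11): 10^{1}≡10, 10^{2}≡1, 10^{4}≡1. Then 10^{5} = 10^{4+1} ≡ 1 × 10 ≡ 10 (mod 11)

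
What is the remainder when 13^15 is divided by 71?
By repeated squaring mod 71: 13^{1}≡13, 13^{2}≡27, 13^{4}≡19, 13^{8}≡6. Then 13^{15} = 13^{8+4+2+1} ≡ 6 × 19 × 27 × 13 ≡ 41 mod 71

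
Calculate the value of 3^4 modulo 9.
3^{4} = 81 ≡ 0 mod 9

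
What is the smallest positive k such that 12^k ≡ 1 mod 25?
Powers of 12 mod 25: 12^1≡12, 12^2≡19, 12^3≡3, 12^4≡11, 12^5≡7, 12^6≡9, 12^7≡8, 12^8≡21, 12^9≡2, 12^10≡24, 12^11≡13, 12^12≡6, 12^13≡22, 12^14≡14, 12^15≡18, 12^16≡16, 12^17≡17, 12^18≡4, 12^19≡23, 12^20≡1. Order = 20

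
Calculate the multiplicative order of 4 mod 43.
Powers of 4 mod 43: 4^1≡4, 4^2≡16, 4^3≡21, 4^4≡41, 4^5≡35, 4^6≡11, 4^7≡1. Order = 7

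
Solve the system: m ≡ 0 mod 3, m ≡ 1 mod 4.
M = 3 × 4 = 12. M₁ = 4, y₁ ≡ 1 mod 3. M₂ = 3, y₂ ≡ 3 mod 4. m = 0×4×1 + 1×3×3 ≡ 9 mod 12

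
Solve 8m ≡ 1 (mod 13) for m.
Since 13 is prime, by Fermat 8^(-1) ≡ 8^{11} ≡ 5 (mod 13). Verify: 8 × 5 = 40 ≡ 1 (mod 13)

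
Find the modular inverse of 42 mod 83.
Since 83 is prime, by Fermat 42^(-1) ≡ 42^{81} ≡ 2 mod 83. Verify: 42 × 2 = 84 ≡ 1 mod 83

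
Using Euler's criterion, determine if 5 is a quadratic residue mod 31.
By Euler's criterion: 5^{15} ≡ 1 (mod 31). Since this equals 1, 5 is a QR.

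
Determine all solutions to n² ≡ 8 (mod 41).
The square roots of 8 mod 41 are 34 and 7. Verify: 34² = 1156 ≡ 8 (mod 41)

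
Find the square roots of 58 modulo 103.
The square roots of 58 mod 103 are 26 and 77. Verify: 26² = 676 ≡ 58 mod 103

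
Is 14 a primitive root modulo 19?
ord_19(14) divides 18. For each prime q|18: 14^{9}≡18, 14^{6}≡7, none ≡ 1. So 14 has order 18 and is a primitive root mod 19.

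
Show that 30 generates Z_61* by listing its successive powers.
30^1, 30^2, ..., 30^{60} mod 61: [30, 46, 38, 42, 40, 41, 10, 56, 33, 14, 54, 34, 44, 39, 11, 25, 18, 52, 35, 13, 24, 49, 6, 58, 32, 45, 8, 57, 2, 60, 31, 15, 23, 19, 21, 20, 51, 5, 28, 47, 7, 27, 17, 22, 50, 36, 43, 9, 26, 48, 37, 12, 55, 3, 29, 16, 53, 4, 59, 1]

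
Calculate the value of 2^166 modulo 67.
Using Fermat: 2^{66} ≡ 1 (mod 67). 166 ≡ 34 (mod 66). So 2^{166} ≡ 2^{34} ≡ 65 (mod 67)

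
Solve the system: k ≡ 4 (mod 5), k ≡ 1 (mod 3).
M = 5 × 3 = 15. M₁ = 3, y₁ ≡ 2 (mod 5). M₂ = 5, y₂ ≡ 2 (mod 3). k = 4×3×2 + 1×5×2 ≡ 4 (mod 15)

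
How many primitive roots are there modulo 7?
There are φ(7-1) = φ(6) = 2 primitive roots modulo 7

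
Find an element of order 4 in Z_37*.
6 has order 4 mod 37 since 6^{4} ≡ 1 (mod 37) and no smaller power works.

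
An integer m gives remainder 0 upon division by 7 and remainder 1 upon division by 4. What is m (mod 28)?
M = 7 × 4 = 28. M₁ = 4, y₁ ≡ 2 (mod 7). M₂ = 7, y₂ ≡ 3 (mod 4). m = 0×4×2 + 1×7×3 ≡ 21 (mod 28)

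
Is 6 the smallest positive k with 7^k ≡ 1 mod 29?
Powers of 7 mod 29: 7^1≡7, 7^2≡20, 7^3≡24, 7^4≡23, 7^5≡16, 7^6≡25, 7^7≡1. 7^6≡25≢1, so ord ≠ 6. No, the actual order is 7.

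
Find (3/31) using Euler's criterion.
(3/31) = 3^{15} mod 31 = -1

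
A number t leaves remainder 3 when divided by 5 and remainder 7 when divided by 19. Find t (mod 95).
M = 5 × 19 = 95. M₁ = 19, y₁ ≡ 4 (mod 5). M₂ = 5, y₂ ≡ 4 (mod 19). t = 3×19×4 + 7×5×4 ≡ 83 (mod 95)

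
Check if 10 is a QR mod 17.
By Euler's criterion: 10^{8} ≡ 16 (mod 17). Since this equals -1 (≡ 16), 10 is not a QR.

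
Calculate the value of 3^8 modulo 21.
By repeated squaring mod 21: 3^{1}≡3, 3^{2}≡9, 3^{4}≡18, 3^{8}≡9. So 3^{8} ≡ 9 mod 21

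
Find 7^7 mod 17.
By repeated squaring mod 17: 7^{1}≡7, 7^{2}≡15, 7^{4}≡4. Then 7^{7} = 7^{4+2+1} ≡ 4 × 15 × 7 ≡ 12 mod 17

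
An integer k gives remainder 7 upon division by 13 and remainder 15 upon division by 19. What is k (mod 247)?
M = 13 × 19 = 247. M₁ = 19, y₁ ≡ 11 (mod 13). M₂ = 13, y₂ ≡ 3 (mod 19). k = 7×19×11 + 15×13×3 ≡ 72 (mod 247)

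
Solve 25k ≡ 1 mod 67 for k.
Since 67 is prime, by Fermat 25^(-1) ≡ 25^{65} ≡ 59 mod 67. Verify: 25 × 59 = 1475 ≡ 1 mod 67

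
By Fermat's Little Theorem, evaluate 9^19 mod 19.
By Fermat: 9^{18} ≡ 1 mod 19. So 9^{19} = 9^{18} · 9^{1} ≡ 9^{1} ≡ 9 mod 19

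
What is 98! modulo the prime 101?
(100)! = (98)! × (99) × (100) ≡ -1 mod 101. So (98)! ≡ -1 × [(100)(99)]^(-1) ≡ 50 mod 101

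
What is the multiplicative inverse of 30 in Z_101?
Since 101 is prime, by Fermat 30^(-1) ≡ 30^{99} ≡ 64 mod 101. Verify: 30 × 64 = 1920 ≡ 1 mod 101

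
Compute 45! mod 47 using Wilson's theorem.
(46)! = (45)! × (46) ≡ -1 mod 47. So (45)! ≡ -1 × (46)^(-1) ≡ (-1)×(-1) = 1 mod 47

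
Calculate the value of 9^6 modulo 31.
By repeated squaring (mod 31): 9^{1}≡9, 9^{2}≡19, 9^{4}≡20. Then 9^{6} = 9^{4+2} ≡ 20 × 19 ≡ 8 (mod 31)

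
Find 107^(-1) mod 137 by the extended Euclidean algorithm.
Extended GCD: 107(-32) + 137(25) = 1. So 107^(-1) ≡ -32 ≡ 105 mod 137. Verify: 107 × 105 = 11235 ≡ 1 mod 137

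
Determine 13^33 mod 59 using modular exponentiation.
By repeated squaring mod 59: 13^{1}≡13, 13^{2}≡51, 13^{4}≡5, 13^{8}≡25, 13^{16}≡35, 13^{32}≡45. Then 13^{33} = 13^{32+1} ≡ 45 × 13 ≡ 54 mod 59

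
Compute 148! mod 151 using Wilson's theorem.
(150)! = (148)! × (149) × (150) ≡ -1 mod 151. So (148)! ≡ -1 × [(150)(149)]^(-1) ≡ 75 mod 151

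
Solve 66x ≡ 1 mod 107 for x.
Since 107 is prime, by Fermat 66^(-1) ≡ 66^{105} ≡ 60 mod 107. Verify: 66 × 60 = 3960 ≡ 1 mod 107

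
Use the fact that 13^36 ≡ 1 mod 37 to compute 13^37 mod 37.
By Fermat: 13^{36} ≡ 1 mod 37. So 13^{37} = 13^{36} · 13^{1} ≡ 13^{1} ≡ 13 mod 37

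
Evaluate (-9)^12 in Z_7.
Using Fermat: (-9)^{6} ≡ 1 mod 7. 12 ≡ 0 mod 6. So (-9)^{12} ≡ (-9)^{0} ≡ 1 mod 7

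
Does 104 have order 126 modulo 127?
104^{63} ≡ 1 (mod 127) and 63 < 126, so ord_127(104) = 63 ≠ 126 and 104 is not a primitive root.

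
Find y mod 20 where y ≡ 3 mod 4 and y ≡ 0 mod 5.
M = 4 × 5 = 20. M₁ = 5, y₁ ≡ 1 mod 4. M₂ = 4, y₂ ≡ 4 mod 5. y = 3×5×1 + 0×4×4 ≡ 15 mod 20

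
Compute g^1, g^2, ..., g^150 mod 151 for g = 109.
109^1, 109^2, ..., 109^{150} mod 151: [109, 103, 53, 39, 23, 91, 104, 11, 142, 76, 130, 127, 102, 95, 87, 121, 52, 81, 71, 38, 65, 139, 51, 123, 119, 136, 26, 116, 111, 19, 108, 145, 101, 137, 135, 68, 13, 58, 131, 85, 54, 148, 126, 144, 143, 34, 82, 29, 141, 118, 27, 74, 63, 72, 147, 17, 41, 90, 146, 59, 89, 37, 107, 36, 149, 84, 96, 45, 73, 105, 120, 94, 129, 18, 150, 42, 48, 98, 112, 128, 60, 47, 140, 9, 75, 21, 24, 49, 56, 64, 30, 99, 70, 80, 113, 86, 12, 100, 28, 32, 15, 125, 35, 40, 132, 43, 6, 50, 14, 16, 83, 138, 93, 20, 66, 97, 3, 25, 7, 8, 117, 69, 122, 10, 33, 124, 77, 88, 79, 4, 134, 110, 61, 5, 92, 62, 114, 44, 115, 2, 67, 55, 106, 78, 46, 31, 57, 22, 133, 1]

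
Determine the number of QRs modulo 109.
Exactly half the non-zero residues mod a prime are QRs: (109-1)/2 = 54.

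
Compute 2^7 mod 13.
By repeated squaring (mod 13): 2^{1}≡2, 2^{2}≡4, 2^{4}≡3. Then 2^{7} = 2^{4+2+1} ≡ 3 × 4 × 2 ≡ 11 (mod 13)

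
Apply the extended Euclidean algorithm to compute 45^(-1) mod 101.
Extended GCD: 45(9) + 101(-4) = 1. So 45^(-1) ≡ 9 mod 101. Verify: 45 × 9 = 405 ≡ 1 mod 101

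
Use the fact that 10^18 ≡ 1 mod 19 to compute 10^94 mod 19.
By Fermat: 10^{18} ≡ 1 mod 19. 94 = 5×18 + 4. So 10^{94} ≡ 10^{4} ≡ 6 mod 19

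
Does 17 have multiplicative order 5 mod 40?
Powers of 17 mod 40: 17^1≡17, 17^2≡9, 17^3≡33, 17^4≡1. Already 17^4≡1, so the order is 4 < 5. No, the actual order is 4.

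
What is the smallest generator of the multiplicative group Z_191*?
g = 19. Powers: [19, 170, 174, 59, 166, 98, 143, 43, 53, 52, ...] generates all 190 non-zero residues.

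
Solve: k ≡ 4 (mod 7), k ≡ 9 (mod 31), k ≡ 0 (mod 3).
M = 7 × 31 × 3 = 651. M₁ = 93, y₁ ≡ 4 (mod 7). M₂ = 21, y₂ ≡ 3 (mod 31). M₃ = 217, y₃ ≡ 1 (mod 3). k = 4×93×4 + 9×21×3 + 0×217×1 ≡ 102 (mod 651)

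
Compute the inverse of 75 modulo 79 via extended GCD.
Extended GCD: 75(-20) + 79(19) = 1. So 75^(-1) ≡ -20 ≡ 59 mod 79. Verify: 75 × 59 = 4425 ≡ 1 mod 79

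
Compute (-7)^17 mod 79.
By repeated squaring (mod 79): (-7)^{1}≡72, (-7)^{2}≡49, (-7)^{4}≡31, (-7)^{8}≡13, (-7)^{16}≡11. Then (-7)^{17} = (-7)^{16+1} ≡ 11 × 72 ≡ 2 (mod 79)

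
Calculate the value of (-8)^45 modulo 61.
By repeated squaring (mod 61): (-8)^{1}≡53, (-8)^{2}≡3, (-8)^{4}≡9, (-8)^{8}≡20, (-8)^{16}≡34, (-8)^{32}≡58. Then (-8)^{45} = (-8)^{32+8+4+1} ≡ 58 × 20 × 9 × 53 ≡ 50 (mod 61)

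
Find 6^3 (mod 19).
6^{3} = 216 ≡ 7 (mod 19)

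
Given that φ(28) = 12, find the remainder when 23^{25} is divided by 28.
By Euler: 23^{12} ≡ 1 (mod 28) since gcd(23, 28) = 1. 25 = 2×12 + 1. So 23^{25} ≡ 23^{1} ≡ 23 (mod 28)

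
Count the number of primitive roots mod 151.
Number of primitive roots mod 151 = φ(p-1) = φ(150) = 40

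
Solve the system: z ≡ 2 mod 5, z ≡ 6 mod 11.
M = 5 × 11 = 55. M₁ = 11, y₁ ≡ 1 mod 5. M₂ = 5, y₂ ≡ 9 mod 11. z = 2×11×1 + 6×5×9 ≡ 17 mod 55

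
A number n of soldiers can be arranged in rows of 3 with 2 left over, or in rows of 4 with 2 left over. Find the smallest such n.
M = 3 × 4 = 12. M₁ = 4, y₁ ≡ 1 (mod 3). M₂ = 3, y₂ ≡ 3 (mod 4). n = 2×4×1 + 2×3×3 ≡ 2 (mod 12)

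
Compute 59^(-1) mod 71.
Since 71 is prime, by Fermat 59^(-1) ≡ 59^{69} ≡ 65 mod 71. Verify: 59 × 65 = 3835 ≡ 1 mod 71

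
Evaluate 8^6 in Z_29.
By repeated squaring mod 29: 8^{1}≡8, 8^{2}≡6, 8^{4}≡7. Then 8^{6} = 8^{4+2} ≡ 7 × 6 ≡ 13 mod 29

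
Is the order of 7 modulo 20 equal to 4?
Powers of 7 mod 20: 7^1≡7, 7^2≡9, 7^3≡3, 7^4≡1. First k with 7^k≡1 is k=4. Yes, ord_20(7) = 4.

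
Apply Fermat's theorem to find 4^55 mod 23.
By Fermat: 4^{22} ≡ 1 mod 23. 55 = 2×22 + 11. So 4^{55} ≡ 4^{11} ≡ 1 mod 23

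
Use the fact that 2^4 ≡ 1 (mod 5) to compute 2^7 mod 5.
By Fermat: 2^{4} ≡ 1 (mod 5). So 2^{7} = 2^{4} · 2^{3} ≡ 2^{3} ≡ 3 (mod 5)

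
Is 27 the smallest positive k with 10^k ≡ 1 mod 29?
Powers of 10 mod 29: 10^1≡10, 10^2≡13, 10^3≡14, 10^4≡24, 10^5≡8, 10^6≡22, 10^7≡17, 10^8≡25, 10^9≡18, 10^10≡6, 10^11≡2, 10^12≡20, 10^13≡26, 10^14≡28, 10^15≡19, 10^16≡16, 10^17≡15, 10^18≡5, 10^19≡21, 10^20≡7, 10^21≡12, 10^22≡4, 10^23≡11, 10^24≡23, 10^25≡27, 10^26≡9, 10^27≡3, 10^28≡1. 10^27≡3≢1, so ord ≠ 27. No, the actual order is 28.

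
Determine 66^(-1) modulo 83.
Since 83 is prime, by Fermat 66^(-1) ≡ 66^{81} ≡ 39 mod 83. Verify: 66 × 39 = 2574 ≡ 1 mod 83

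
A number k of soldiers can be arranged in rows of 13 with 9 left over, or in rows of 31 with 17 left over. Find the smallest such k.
M = 13 × 31 = 403. M₁ = 31, y₁ ≡ 8 mod 13. M₂ = 13, y₂ ≡ 12 mod 31. k = 9×31×8 + 17×13×12 ≡ 48 mod 403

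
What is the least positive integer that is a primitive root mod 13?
g = 2. Powers: [2, 4, 8, 3, 6, 12, 11, ...] generates all 12 non-zero residues.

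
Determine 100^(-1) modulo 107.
Since 107 is prime, by Fermat 100^(-1) ≡ 100^{105} ≡ 61 (mod 107). Verify: 100 × 61 = 6100 ≡ 1 (mod 107)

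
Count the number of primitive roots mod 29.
Number of primitive roots mod 29 = φ(p-1) = φ(28) = 12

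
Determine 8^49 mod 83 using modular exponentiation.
By repeated squaring (mod 83): 8^{1}≡8, 8^{2}≡64, 8^{4}≡29, 8^{8}≡11, 8^{16}≡38, 8^{32}≡33. Then 8^{49} = 8^{32+16+1} ≡ 33 × 38 × 8 ≡ 72 (mod 83)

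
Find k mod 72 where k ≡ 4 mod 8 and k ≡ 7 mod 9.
M = 8 × 9 = 72. M₁ = 9, y₁ ≡ 1 mod 8. M₂ = 8, y₂ ≡ 8 mod 9. k = 4×9×1 + 7×8×8 ≡ 52 mod 72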